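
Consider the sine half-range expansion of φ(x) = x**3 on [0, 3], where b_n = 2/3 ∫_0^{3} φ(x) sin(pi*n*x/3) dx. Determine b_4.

27*(3 - 8*pi**2)/(16*pi**3)

b_4 = 2/3 ∫_0^{3} (x**3) sin(4*pi*x/3) dx.
Integrating by parts three times (tabular method), an antiderivative of (x**3) sin(4*pi*x/3) is -3*x**3*cos(4*pi*x/3)/(4*pi) + 27*x**2*sin(4*pi*x/3)/(16*pi**2) + 81*x*cos(4*pi*x/3)/(32*pi**3) - 243*sin(4*pi*x/3)/(128*pi**4); evaluating from 0 to 3: ∫_{0}^{3} (x**3) sin(4*pi*x/3) dx = (81*(3 - 8*pi**2)/(32*pi**3)) - (0) = 81*(3 - 8*pi**2)/(32*pi**3).
Hence b_4 = (2/3)·(81*(3 - 8*pi**2)/(32*pi**3)) = 27*(3 - 8*pi**2)/(16*pi**3).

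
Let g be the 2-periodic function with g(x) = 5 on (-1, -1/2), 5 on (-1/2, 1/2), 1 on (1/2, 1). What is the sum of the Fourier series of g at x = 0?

g is continuous at x = 0 with value 5, so the series converges to 5 there.

5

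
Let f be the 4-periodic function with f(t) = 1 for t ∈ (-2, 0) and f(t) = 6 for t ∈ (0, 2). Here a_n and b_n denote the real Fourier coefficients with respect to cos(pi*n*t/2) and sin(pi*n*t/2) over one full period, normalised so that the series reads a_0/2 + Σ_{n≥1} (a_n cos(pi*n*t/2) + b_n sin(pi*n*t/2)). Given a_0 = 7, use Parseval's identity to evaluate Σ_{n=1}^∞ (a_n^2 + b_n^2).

Parseval: a_0^2/2 + Σ_{n≥1} (a_n^2+b_n^2) = 1/2 ∫_{-2}^{2} f(t)^2 dt = 37.
Subtract a_0^2/2 = 49/2: Σ (a_n^2+b_n^2) = 25/2.

25/2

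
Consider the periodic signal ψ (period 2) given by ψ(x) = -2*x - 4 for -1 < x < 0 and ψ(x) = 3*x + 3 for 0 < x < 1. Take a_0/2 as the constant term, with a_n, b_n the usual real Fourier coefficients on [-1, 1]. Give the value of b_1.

b_1 = ∫_{-1}^{1} ψ(x) sin(pi*x) dx.
Split the integral at the breakpoints.
Integrating by parts (boundary term plus one more integral), an antiderivative of (-2*x - 4) sin(pi*x) is 2*x*cos(pi*x)/pi - 2*sin(pi*x)/pi**2 + 4*cos(pi*x)/pi; evaluating from -1 to 0: ∫_{-1}^{0} (-2*x - 4) sin(pi*x) dx = (4/pi) - (-2/pi) = 6/pi.
Integrating by parts (boundary term plus one more integral), an antiderivative of (3*x + 3) sin(pi*x) is -3*x*cos(pi*x)/pi + 3*sin(pi*x)/pi**2 - 3*cos(pi*x)/pi; evaluating from 0 to 1: ∫_{0}^{1} (3*x + 3) sin(pi*x) dx = (6/pi) - (-3/pi) = 9/pi.
Summing the pieces gives b_1 = 15/pi.

15/pi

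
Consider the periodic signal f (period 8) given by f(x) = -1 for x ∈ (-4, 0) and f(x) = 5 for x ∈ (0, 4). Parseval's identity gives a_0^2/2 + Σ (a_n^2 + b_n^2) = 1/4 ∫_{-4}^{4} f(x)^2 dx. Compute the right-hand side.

26

1/4 ∫_{-4}^{4} f(x)^2 dx = 1/4 · (104) = 26.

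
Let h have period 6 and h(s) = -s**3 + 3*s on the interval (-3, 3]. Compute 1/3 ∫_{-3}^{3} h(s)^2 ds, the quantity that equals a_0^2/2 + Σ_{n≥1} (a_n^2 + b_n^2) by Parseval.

2376/35

1/3 ∫_{-3}^{3} h(s)^2 ds = 1/3 · (7128/35) = 2376/35.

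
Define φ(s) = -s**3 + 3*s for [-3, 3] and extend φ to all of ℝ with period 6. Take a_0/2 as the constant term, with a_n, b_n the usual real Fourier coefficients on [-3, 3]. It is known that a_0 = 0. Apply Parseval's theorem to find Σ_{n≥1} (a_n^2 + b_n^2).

2376/35

Parseval: a_0^2/2 + Σ_{n≥1} (a_n^2+b_n^2) = 1/3 ∫_{-3}^{3} φ(s)^2 ds = 2376/35.
Subtract a_0^2/2 = 0: Σ (a_n^2+b_n^2) = 2376/35.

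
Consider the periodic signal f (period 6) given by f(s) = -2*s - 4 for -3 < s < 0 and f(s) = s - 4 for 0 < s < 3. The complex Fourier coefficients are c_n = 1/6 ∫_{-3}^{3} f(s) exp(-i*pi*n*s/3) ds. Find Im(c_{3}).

Since f is real-valued, Im(c_{3}) = -1/6 ∫_{-3}^{3} f(s) sin(pi*s) ds = -b_{3}/2.
Split the integral at the breakpoints.
Integrating by parts (boundary term plus one more integral), an antiderivative of (-2*s - 4) sin(pi*s) is 2*s*cos(pi*s)/pi - 2*sin(pi*s)/pi**2 + 4*cos(pi*s)/pi; evaluating from -3 to 0: ∫_{-3}^{0} (-2*s - 4) sin(pi*s) ds = (4/pi) - (2/pi) = 2/pi.
Integrating by parts (boundary term plus one more integral), an antiderivative of (s - 4) sin(pi*s) is -s*cos(pi*s)/pi + sin(pi*s)/pi**2 + 4*cos(pi*s)/pi; evaluating from 0 to 3: ∫_{0}^{3} (s - 4) sin(pi*s) ds = (-1/pi) - (4/pi) = -5/pi.
So ∫_{-3}^{3} f(s) sin(pi*s) ds = -3/pi.
Hence Im(c_{3}) = (-1/6)·(-3/pi) = 1/(2*pi).

1/(2*pi)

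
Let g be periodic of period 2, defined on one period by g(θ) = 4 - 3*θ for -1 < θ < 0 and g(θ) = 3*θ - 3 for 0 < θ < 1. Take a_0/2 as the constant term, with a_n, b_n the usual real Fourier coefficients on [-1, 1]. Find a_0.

4

a_0 = ∫_{-1}^{1} g(θ) dθ = 4.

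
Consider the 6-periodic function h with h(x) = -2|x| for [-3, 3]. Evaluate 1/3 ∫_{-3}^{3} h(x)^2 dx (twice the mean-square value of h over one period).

1/3 ∫_{-3}^{3} h(x)^2 dx = 1/3 · (72) = 24.

24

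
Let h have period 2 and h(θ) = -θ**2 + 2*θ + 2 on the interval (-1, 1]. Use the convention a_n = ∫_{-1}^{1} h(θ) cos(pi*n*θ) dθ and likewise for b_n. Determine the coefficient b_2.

-2/pi

b_2 = ∫_{-1}^{1} h(θ) sin(2*pi*θ) dθ.
Integrating by parts twice (tabular method), an antiderivative of (-θ**2 + 2*θ + 2) sin(2*pi*θ) is θ**2*cos(2*pi*θ)/(2*pi) - θ*sin(2*pi*θ)/(2*pi**2) - θ*cos(2*pi*θ)/pi + sin(2*pi*θ)/(2*pi**2) - cos(2*pi*θ)/pi - cos(2*pi*θ)/(4*pi**3); evaluating from -1 to 1: ∫_{-1}^{1} (-θ**2 + 2*θ + 2) sin(2*pi*θ) dθ = ((-6*pi**2 - 1)/(4*pi**3)) - ((-1 + 2*pi**2)/(4*pi**3)) = -2/pi.
Hence b_2 = -2/pi.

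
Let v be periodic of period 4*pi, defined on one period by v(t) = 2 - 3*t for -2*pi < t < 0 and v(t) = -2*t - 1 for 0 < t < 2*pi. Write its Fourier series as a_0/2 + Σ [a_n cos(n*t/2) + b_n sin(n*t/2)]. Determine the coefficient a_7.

-4/(49*pi)

a_7 = (1/(2*pi)) ∫_{-2*pi}^{2*pi} v(t) cos(7*t/2) dt.
Split the integral at the breakpoints.
Integrating by parts (boundary term plus one more integral), an antiderivative of (2 - 3*t) cos(7*t/2) is -6*t*sin(7*t/2)/7 + 4*sin(7*t/2)/7 - 12*cos(7*t/2)/49; evaluating from -2*pi to 0: ∫_{-2*pi}^{0} (2 - 3*t) cos(7*t/2) dt = (-12/49) - (12/49) = -24/49.
Integrating by parts (boundary term plus one more integral), an antiderivative of (-2*t - 1) cos(7*t/2) is -4*t*sin(7*t/2)/7 - 2*sin(7*t/2)/7 - 8*cos(7*t/2)/49; evaluating from 0 to 2*pi: ∫_{0}^{2*pi} (-2*t - 1) cos(7*t/2) dt = (8/49) - (-8/49) = 16/49.
Summing the pieces and multiplying by (1/(2*pi)) gives a_7 = -4/(49*pi).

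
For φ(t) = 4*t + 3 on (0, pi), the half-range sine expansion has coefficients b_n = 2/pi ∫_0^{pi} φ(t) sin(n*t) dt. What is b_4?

-2

b_4 = 2/pi ∫_0^{pi} (4*t + 3) sin(4*t) dt.
Integrating by parts (boundary term plus one more integral), an antiderivative of (4*t + 3) sin(4*t) is -t*cos(4*t) + sin(4*t)/4 - 3*cos(4*t)/4; evaluating from 0 to pi: ∫_{0}^{pi} (4*t + 3) sin(4*t) dt = (-pi - 3/4) - (-3/4) = -pi.
Hence b_4 = (2/pi)·(-pi) = -2.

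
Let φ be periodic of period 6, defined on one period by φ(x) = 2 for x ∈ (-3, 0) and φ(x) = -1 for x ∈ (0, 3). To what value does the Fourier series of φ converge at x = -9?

1/2

x = -9 differs from x = -3 by -1 full period(s), and the series is 6-periodic.
At x = -3 the one-sided limits are φ(-3^-) = -1 and φ(-3^+) = 2.
By Dirichlet's theorem the series converges to their average, [(-1) + (2)]/2 = 1/2.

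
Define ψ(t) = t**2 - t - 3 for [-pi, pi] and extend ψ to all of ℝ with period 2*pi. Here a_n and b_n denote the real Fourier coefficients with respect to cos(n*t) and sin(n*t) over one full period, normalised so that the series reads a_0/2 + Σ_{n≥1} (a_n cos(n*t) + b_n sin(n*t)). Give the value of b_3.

-2/3

b_3 = 1/pi ∫_{-pi}^{pi} ψ(t) sin(3*t) dt.
Integrating by parts twice (tabular method), an antiderivative of (t**2 - t - 3) sin(3*t) is -t**2*cos(3*t)/3 + 2*t*sin(3*t)/9 + t*cos(3*t)/3 - sin(3*t)/9 + 29*cos(3*t)/27; evaluating from -pi to pi: ∫_{-pi}^{pi} (t**2 - t - 3) sin(3*t) dt = (-29/27 - pi/3 + pi**2/3) - (-29/27 + pi/3 + pi**2/3) = -2*pi/3.
Hence b_3 = (1/pi)·(-2*pi/3) = -2/3.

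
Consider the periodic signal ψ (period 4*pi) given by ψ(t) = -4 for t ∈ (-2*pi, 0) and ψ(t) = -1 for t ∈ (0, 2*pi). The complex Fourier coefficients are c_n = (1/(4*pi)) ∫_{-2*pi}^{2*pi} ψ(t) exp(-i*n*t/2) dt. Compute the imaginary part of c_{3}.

-1/pi

Since ψ is real-valued, Im(c_{3}) = -(1/(4*pi)) ∫_{-2*pi}^{2*pi} ψ(t) sin(3*t/2) dt = -b_{3}/2.
Split the integral at the breakpoints.
Directly, an antiderivative of (-4) sin(3*t/2) is 8*cos(3*t/2)/3; evaluating from -2*pi to 0: ∫_{-2*pi}^{0} (-4) sin(3*t/2) dt = (8/3) - (-8/3) = 16/3.
Directly, an antiderivative of (-1) sin(3*t/2) is 2*cos(3*t/2)/3; evaluating from 0 to 2*pi: ∫_{0}^{2*pi} (-1) sin(3*t/2) dt = (-2/3) - (2/3) = -4/3.
So ∫_{-2*pi}^{2*pi} ψ(t) sin(3*t/2) dt = 4.
Hence Im(c_{3}) = (-1/(4*pi))·(4) = -1/pi.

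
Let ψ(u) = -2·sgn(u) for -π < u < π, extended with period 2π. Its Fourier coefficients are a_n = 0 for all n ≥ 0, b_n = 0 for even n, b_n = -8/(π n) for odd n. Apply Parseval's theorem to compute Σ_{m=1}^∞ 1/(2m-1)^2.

pi**2/8

Parseval: Σ b_n^2 = (1/π) ∫_{-π}^{π} ψ(u)^2 du = 8.
Only odd n contribute, with b_n^2 = 64/(π^2 n^2), so Σ_{m≥1} 1/(2m-1)^2 = π^2·(8)/64 = pi**2/8.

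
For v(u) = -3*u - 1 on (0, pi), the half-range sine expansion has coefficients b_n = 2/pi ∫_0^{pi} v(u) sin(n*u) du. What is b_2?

3

b_2 = 2/pi ∫_0^{pi} (-3*u - 1) sin(2*u) du.
Integrating by parts (boundary term plus one more integral), an antiderivative of (-3*u - 1) sin(2*u) is 3*u*cos(2*u)/2 - 3*sin(2*u)/4 + cos(2*u)/2; evaluating from 0 to pi: ∫_{0}^{pi} (-3*u - 1) sin(2*u) du = (1/2 + 3*pi/2) - (1/2) = 3*pi/2.
Hence b_2 = (2/pi)·(3*pi/2) = 3.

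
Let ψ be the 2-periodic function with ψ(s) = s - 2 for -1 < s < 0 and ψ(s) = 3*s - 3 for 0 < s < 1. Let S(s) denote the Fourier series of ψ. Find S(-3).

s = -3 differs from s = -1 by -1 full period(s), and the series is 2-periodic.
At s = -1 the one-sided limits are ψ(-1^-) = 0 and ψ(-1^+) = -3.
By Dirichlet's theorem the series converges to their average, [(0) + (-3)]/2 = -3/2.

-3/2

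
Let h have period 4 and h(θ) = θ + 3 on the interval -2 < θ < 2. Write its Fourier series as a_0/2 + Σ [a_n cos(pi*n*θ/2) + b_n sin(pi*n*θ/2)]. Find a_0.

a_0 = 1/2 ∫_{-2}^{2} h(θ) dθ = 1/2 · (12) = 6.

6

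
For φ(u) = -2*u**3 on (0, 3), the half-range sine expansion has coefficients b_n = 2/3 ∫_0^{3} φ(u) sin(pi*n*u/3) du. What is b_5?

108*(6 - 25*pi**2)/(125*pi**3)

b_5 = 2/3 ∫_0^{3} (-2*u**3) sin(5*pi*u/3) du.
Integrating by parts three times (tabular method), an antiderivative of (-2*u**3) sin(5*pi*u/3) is 6*u**3*cos(5*pi*u/3)/(5*pi) - 54*u**2*sin(5*pi*u/3)/(25*pi**2) - 324*u*cos(5*pi*u/3)/(125*pi**3) + 972*sin(5*pi*u/3)/(625*pi**4); evaluating from 0 to 3: ∫_{0}^{3} (-2*u**3) sin(5*pi*u/3) du = (162*(6 - 25*pi**2)/(125*pi**3)) - (0) = 162*(6 - 25*pi**2)/(125*pi**3).
Hence b_5 = (2/3)·(162*(6 - 25*pi**2)/(125*pi**3)) = 108*(6 - 25*pi**2)/(125*pi**3).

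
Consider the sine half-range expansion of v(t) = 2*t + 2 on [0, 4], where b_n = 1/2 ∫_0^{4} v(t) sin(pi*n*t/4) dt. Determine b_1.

24/pi

b_1 = 1/2 ∫_0^{4} (2*t + 2) sin(pi*t/4) dt.
Integrating by parts (boundary term plus one more integral), an antiderivative of (2*t + 2) sin(pi*t/4) is -8*t*cos(pi*t/4)/pi + 32*sin(pi*t/4)/pi**2 - 8*cos(pi*t/4)/pi; evaluating from 0 to 4: ∫_{0}^{4} (2*t + 2) sin(pi*t/4) dt = (40/pi) - (-8/pi) = 48/pi.
Hence b_1 = (1/2)·(48/pi) = 24/pi.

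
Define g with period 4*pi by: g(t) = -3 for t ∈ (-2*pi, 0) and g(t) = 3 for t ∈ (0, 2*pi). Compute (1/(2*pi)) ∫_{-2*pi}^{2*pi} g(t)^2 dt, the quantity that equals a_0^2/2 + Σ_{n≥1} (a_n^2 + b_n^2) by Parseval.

(1/(2*pi)) ∫_{-2*pi}^{2*pi} g(t)^2 dt = (1/(2*pi)) · (36*pi) = 18.

18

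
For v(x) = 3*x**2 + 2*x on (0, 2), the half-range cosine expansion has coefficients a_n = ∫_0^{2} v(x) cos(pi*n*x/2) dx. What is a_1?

-64/pi**2

a_1 = ∫_0^{2} (3*x**2 + 2*x) cos(pi*x/2) dx.
Integrating by parts twice (tabular method), an antiderivative of (3*x**2 + 2*x) cos(pi*x/2) is 6*x**2*sin(pi*x/2)/pi + 4*x*sin(pi*x/2)/pi + 24*x*cos(pi*x/2)/pi**2 - 48*sin(pi*x/2)/pi**3 + 8*cos(pi*x/2)/pi**2; evaluating from 0 to 2: ∫_{0}^{2} (3*x**2 + 2*x) cos(pi*x/2) dx = (-56/pi**2) - (8/pi**2) = -64/pi**2.
Hence a_1 = -64/pi**2.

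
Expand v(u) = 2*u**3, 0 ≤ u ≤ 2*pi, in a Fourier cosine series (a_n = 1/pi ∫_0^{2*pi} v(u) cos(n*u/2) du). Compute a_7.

a_7 = 1/pi ∫_0^{2*pi} (2*u**3) cos(7*u/2) du.
Integrating by parts three times (tabular method), an antiderivative of (2*u**3) cos(7*u/2) is 4*u**3*sin(7*u/2)/7 + 24*u**2*cos(7*u/2)/49 - 96*u*sin(7*u/2)/343 - 192*cos(7*u/2)/2401; evaluating from 0 to 2*pi: ∫_{0}^{2*pi} (2*u**3) cos(7*u/2) du = (192/2401 - 96*pi**2/49) - (-192/2401) = 384/2401 - 96*pi**2/49.
Hence a_7 = (1/pi)·(384/2401 - 96*pi**2/49) = 96*(4 - 49*pi**2)/(2401*pi).

96*(4 - 49*pi**2)/(2401*pi)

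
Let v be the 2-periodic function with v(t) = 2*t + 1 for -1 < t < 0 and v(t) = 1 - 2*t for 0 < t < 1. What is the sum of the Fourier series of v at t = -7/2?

0

t = -7/2 differs from t = 1/2 by -2 full period(s), and the series is 2-periodic.
v is continuous at t = 1/2 with value 0, so the series converges to 0 there.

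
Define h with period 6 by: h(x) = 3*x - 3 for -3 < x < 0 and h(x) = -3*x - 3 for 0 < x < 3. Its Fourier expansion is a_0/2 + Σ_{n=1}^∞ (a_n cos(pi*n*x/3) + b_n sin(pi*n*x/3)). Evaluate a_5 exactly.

a_5 = 1/3 ∫_{-3}^{3} h(x) cos(5*pi*x/3) dx.
h is even and cos(5*pi*x/3) is even, so the integrand is even and a_5 = 2/3 ∫_0^{3} h(x) cos(5*pi*x/3) dx.
Integrating by parts (boundary term plus one more integral), an antiderivative of (-3*x - 3) cos(5*pi*x/3) is -9*x*sin(5*pi*x/3)/(5*pi) - 9*sin(5*pi*x/3)/(5*pi) - 27*cos(5*pi*x/3)/(25*pi**2); evaluating from 0 to 3: ∫_{0}^{3} (-3*x - 3) cos(5*pi*x/3) dx = (27/(25*pi**2)) - (-27/(25*pi**2)) = 54/(25*pi**2).
Hence a_5 = (2/3)·(54/(25*pi**2)) = 36/(25*pi**2).

36/(25*pi**2)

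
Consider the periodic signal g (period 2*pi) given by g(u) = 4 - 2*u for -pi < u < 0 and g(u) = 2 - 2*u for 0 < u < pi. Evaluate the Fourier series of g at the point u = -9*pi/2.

pi + 4

u = -9*pi/2 differs from u = -pi/2 by -2 full period(s), and the series is 2*pi-periodic.
g is continuous at u = -pi/2 with value pi + 4, so the series converges to pi + 4 there.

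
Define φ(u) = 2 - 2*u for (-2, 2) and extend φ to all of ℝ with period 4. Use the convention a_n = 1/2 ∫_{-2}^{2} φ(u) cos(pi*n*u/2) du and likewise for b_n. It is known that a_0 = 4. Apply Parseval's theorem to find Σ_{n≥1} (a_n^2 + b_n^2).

32/3

Parseval: a_0^2/2 + Σ_{n≥1} (a_n^2+b_n^2) = 1/2 ∫_{-2}^{2} φ(u)^2 du = 56/3.
Subtract a_0^2/2 = 8: Σ (a_n^2+b_n^2) = 32/3.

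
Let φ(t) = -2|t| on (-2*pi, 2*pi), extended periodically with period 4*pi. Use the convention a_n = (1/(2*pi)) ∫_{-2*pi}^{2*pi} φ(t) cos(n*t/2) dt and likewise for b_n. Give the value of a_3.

16/(9*pi)

a_3 = (1/(2*pi)) ∫_{-2*pi}^{2*pi} φ(t) cos(3*t/2) dt.
φ is even and cos(3*t/2) is even, so the integrand is even and a_3 = 1/pi ∫_0^{2*pi} φ(t) cos(3*t/2) dt.
Integrating by parts (boundary term plus one more integral), an antiderivative of (-2*t) cos(3*t/2) is -4*t*sin(3*t/2)/3 - 8*cos(3*t/2)/9; evaluating from 0 to 2*pi: ∫_{0}^{2*pi} (-2*t) cos(3*t/2) dt = (8/9) - (-8/9) = 16/9.
Hence a_3 = (1/pi)·(16/9) = 16/(9*pi).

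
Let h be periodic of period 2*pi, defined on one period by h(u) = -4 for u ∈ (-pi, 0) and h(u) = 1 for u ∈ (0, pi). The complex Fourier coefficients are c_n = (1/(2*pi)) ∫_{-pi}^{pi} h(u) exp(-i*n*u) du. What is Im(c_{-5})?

1/pi

Since h is real-valued, Im(c_{-5}) = -(1/(2*pi)) ∫_{-pi}^{pi} h(u) sin(-5*u) du = b_{5}/2.
Split the integral at the breakpoints.
Directly, an antiderivative of (-4) sin(-5*u) is -4*cos(5*u)/5; evaluating from -pi to 0: ∫_{-pi}^{0} (-4) sin(-5*u) du = (-4/5) - (4/5) = -8/5.
Directly, an antiderivative of (1) sin(-5*u) is cos(5*u)/5; evaluating from 0 to pi: ∫_{0}^{pi} (1) sin(-5*u) du = (-1/5) - (1/5) = -2/5.
So ∫_{-pi}^{pi} h(u) sin(-5*u) du = -2.
Hence Im(c_{-5}) = (-1/(2*pi))·(-2) = 1/pi.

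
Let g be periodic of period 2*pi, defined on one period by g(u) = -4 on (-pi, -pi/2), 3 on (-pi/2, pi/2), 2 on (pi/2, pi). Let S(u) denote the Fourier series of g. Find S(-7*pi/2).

5/2

u = -7*pi/2 differs from u = pi/2 by -2 full period(s), and the series is 2*pi-periodic.
At u = pi/2 the one-sided limits are g(pi/2^-) = 3 and g(pi/2^+) = 2.
By Dirichlet's theorem the series converges to their average, [(3) + (2)]/2 = 5/2.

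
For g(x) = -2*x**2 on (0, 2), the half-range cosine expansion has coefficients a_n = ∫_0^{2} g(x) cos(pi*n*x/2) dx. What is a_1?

a_1 = ∫_0^{2} (-2*x**2) cos(pi*x/2) dx.
Integrating by parts twice (tabular method), an antiderivative of (-2*x**2) cos(pi*x/2) is -4*x**2*sin(pi*x/2)/pi - 16*x*cos(pi*x/2)/pi**2 + 32*sin(pi*x/2)/pi**3; evaluating from 0 to 2: ∫_{0}^{2} (-2*x**2) cos(pi*x/2) dx = (32/pi**2) - (0) = 32/pi**2.
Hence a_1 = 32/pi**2.

32/pi**2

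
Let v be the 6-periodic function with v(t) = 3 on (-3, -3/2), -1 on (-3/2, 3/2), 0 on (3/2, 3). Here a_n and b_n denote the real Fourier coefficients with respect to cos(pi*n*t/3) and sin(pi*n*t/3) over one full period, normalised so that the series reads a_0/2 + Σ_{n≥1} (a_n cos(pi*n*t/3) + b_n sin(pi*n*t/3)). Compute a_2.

a_2 = 1/3 ∫_{-3}^{3} v(t) cos(2*pi*t/3) dt.
Split the integral at the breakpoints.
Directly, an antiderivative of (3) cos(2*pi*t/3) is 9*sin(2*pi*t/3)/(2*pi); evaluating from -3 to -3/2: ∫_{-3}^{-3/2} (3) cos(2*pi*t/3) dt = (0) - (0) = 0.
Directly, an antiderivative of (-1) cos(2*pi*t/3) is -3*sin(2*pi*t/3)/(2*pi); evaluating from -3/2 to 3/2: ∫_{-3/2}^{3/2} (-1) cos(2*pi*t/3) dt = (0) - (0) = 0.
∫_{3/2}^{3} (0) cos(2*pi*t/3) dt = 0.
Summing the pieces and multiplying by (1/3) gives a_2 = 0.

0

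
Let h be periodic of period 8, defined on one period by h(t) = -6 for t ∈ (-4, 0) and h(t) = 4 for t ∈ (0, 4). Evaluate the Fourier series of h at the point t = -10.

t = -10 differs from t = -2 by -1 full period(s), and the series is 8-periodic.
h is continuous at t = -2 with value -6, so the series converges to -6 there.

-6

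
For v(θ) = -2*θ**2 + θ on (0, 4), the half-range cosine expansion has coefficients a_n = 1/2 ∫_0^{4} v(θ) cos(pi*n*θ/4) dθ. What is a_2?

-32/pi**2

a_2 = 1/2 ∫_0^{4} (-2*θ**2 + θ) cos(pi*θ/2) dθ.
Integrating by parts twice (tabular method), an antiderivative of (-2*θ**2 + θ) cos(pi*θ/2) is -4*θ**2*sin(pi*θ/2)/pi + 2*θ*sin(pi*θ/2)/pi - 16*θ*cos(pi*θ/2)/pi**2 + 32*sin(pi*θ/2)/pi**3 + 4*cos(pi*θ/2)/pi**2; evaluating from 0 to 4: ∫_{0}^{4} (-2*θ**2 + θ) cos(pi*θ/2) dθ = (-60/pi**2) - (4/pi**2) = -64/pi**2.
Hence a_2 = (1/2)·(-64/pi**2) = -32/pi**2.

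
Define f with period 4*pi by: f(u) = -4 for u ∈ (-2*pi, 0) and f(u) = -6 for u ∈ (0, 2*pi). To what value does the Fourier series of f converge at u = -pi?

-4

f is continuous at u = -pi with value -4, so the series converges to -4 there.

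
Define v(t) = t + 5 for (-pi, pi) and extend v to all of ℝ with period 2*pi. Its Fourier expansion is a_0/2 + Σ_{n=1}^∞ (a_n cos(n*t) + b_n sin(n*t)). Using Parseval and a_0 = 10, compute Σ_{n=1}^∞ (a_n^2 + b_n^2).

2*pi**2/3

Parseval: a_0^2/2 + Σ_{n≥1} (a_n^2+b_n^2) = 1/pi ∫_{-pi}^{pi} v(t)^2 dt = 2*pi**2/3 + 50.
Subtract a_0^2/2 = 50: Σ (a_n^2+b_n^2) = 2*pi**2/3.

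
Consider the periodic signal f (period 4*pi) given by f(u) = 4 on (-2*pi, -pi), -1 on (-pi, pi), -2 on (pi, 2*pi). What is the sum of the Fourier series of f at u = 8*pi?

u = 8*pi differs from u = 0 by 2 full period(s), and the series is 4*pi-periodic.
f is continuous at u = 0 with value -1, so the series converges to -1 there.

-1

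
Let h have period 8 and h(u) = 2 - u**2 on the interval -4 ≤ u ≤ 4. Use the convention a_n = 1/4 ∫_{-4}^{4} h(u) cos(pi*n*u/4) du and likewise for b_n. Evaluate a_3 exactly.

64/(9*pi**2)

a_3 = 1/4 ∫_{-4}^{4} h(u) cos(3*pi*u/4) du.
h is even and cos(3*pi*u/4) is even, so the integrand is even and a_3 = 1/2 ∫_0^{4} h(u) cos(3*pi*u/4) du.
Integrating by parts twice (tabular method), an antiderivative of (2 - u**2) cos(3*pi*u/4) is -4*u**2*sin(3*pi*u/4)/(3*pi) - 32*u*cos(3*pi*u/4)/(9*pi**2) + 128*sin(3*pi*u/4)/(27*pi**3) + 8*sin(3*pi*u/4)/(3*pi); evaluating from 0 to 4: ∫_{0}^{4} (2 - u**2) cos(3*pi*u/4) du = (128/(9*pi**2)) - (0) = 128/(9*pi**2).
Hence a_3 = (1/2)·(128/(9*pi**2)) = 64/(9*pi**2).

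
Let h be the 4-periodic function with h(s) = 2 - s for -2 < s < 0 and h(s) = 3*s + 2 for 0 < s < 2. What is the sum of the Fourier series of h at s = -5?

s = -5 differs from s = -1 by -1 full period(s), and the series is 4-periodic.
h is continuous at s = -1 with value 3, so the series converges to 3 there.

3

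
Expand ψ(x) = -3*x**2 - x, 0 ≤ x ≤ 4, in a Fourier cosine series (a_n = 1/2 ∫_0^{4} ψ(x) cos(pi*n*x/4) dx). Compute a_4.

-12/pi**2

a_4 = 1/2 ∫_0^{4} (-3*x**2 - x) cos(pi*x) dx.
Integrating by parts twice (tabular method), an antiderivative of (-3*x**2 - x) cos(pi*x) is -3*x**2*sin(pi*x)/pi - x*sin(pi*x)/pi - 6*x*cos(pi*x)/pi**2 + 6*sin(pi*x)/pi**3 - cos(pi*x)/pi**2; evaluating from 0 to 4: ∫_{0}^{4} (-3*x**2 - x) cos(pi*x) dx = (-25/pi**2) - (-1/pi**2) = -24/pi**2.
Hence a_4 = (1/2)·(-24/pi**2) = -12/pi**2.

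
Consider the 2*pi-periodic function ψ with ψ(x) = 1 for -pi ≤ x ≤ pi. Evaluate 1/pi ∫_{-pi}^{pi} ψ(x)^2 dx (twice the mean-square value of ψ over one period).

2

1/pi ∫_{-pi}^{pi} ψ(x)^2 dx = 1/pi · (2*pi) = 2.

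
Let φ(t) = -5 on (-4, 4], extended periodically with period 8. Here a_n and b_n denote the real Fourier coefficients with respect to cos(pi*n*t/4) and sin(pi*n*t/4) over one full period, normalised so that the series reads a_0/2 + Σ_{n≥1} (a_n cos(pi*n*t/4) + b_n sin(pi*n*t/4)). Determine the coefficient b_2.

b_2 = 1/4 ∫_{-4}^{4} φ(t) sin(pi*t/2) dt.
φ is even and sin(pi*t/2) is odd, so the integrand is odd over a symmetric interval and the integral vanishes.

0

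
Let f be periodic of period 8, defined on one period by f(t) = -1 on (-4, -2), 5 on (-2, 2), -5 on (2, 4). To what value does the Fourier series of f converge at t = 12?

-3

t = 12 differs from t = -4 by 2 full period(s), and the series is 8-periodic.
At t = -4 the one-sided limits are f(-4^-) = -5 and f(-4^+) = -1.
By Dirichlet's theorem the series converges to their average, [(-5) + (-1)]/2 = -3.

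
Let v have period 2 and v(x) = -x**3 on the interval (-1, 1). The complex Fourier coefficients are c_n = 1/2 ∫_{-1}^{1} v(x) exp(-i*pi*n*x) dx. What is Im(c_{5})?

(-6 + 25*pi**2)/(125*pi**3)

Since v is real-valued, Im(c_{5}) = -1/2 ∫_{-1}^{1} v(x) sin(5*pi*x) dx = -b_{5}/2.
v is odd and sin(5*pi*x) is odd, so the integrand is even: ∫_{-1}^{1} v(x) sin(5*pi*x) dx = 2∫_0^{1} v(x) sin(5*pi*x) dx.
Integrating by parts three times (tabular method), an antiderivative of (-x**3) sin(5*pi*x) is x**3*cos(5*pi*x)/(5*pi) - 3*x**2*sin(5*pi*x)/(25*pi**2) - 6*x*cos(5*pi*x)/(125*pi**3) + 6*sin(5*pi*x)/(625*pi**4); evaluating from 0 to 1: ∫_{0}^{1} (-x**3) sin(5*pi*x) dx = ((6 - 25*pi**2)/(125*pi**3)) - (0) = (6 - 25*pi**2)/(125*pi**3).
So ∫_{-1}^{1} v(x) sin(5*pi*x) dx = 2*(6 - 25*pi**2)/(125*pi**3).
Hence Im(c_{5}) = (-1/2)·(2*(6 - 25*pi**2)/(125*pi**3)) = (-6 + 25*pi**2)/(125*pi**3).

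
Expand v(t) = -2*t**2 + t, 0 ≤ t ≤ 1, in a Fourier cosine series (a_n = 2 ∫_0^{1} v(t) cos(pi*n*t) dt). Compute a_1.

4/pi**2

a_1 = 2 ∫_0^{1} (-2*t**2 + t) cos(pi*t) dt.
Integrating by parts twice (tabular method), an antiderivative of (-2*t**2 + t) cos(pi*t) is -2*t**2*sin(pi*t)/pi + t*sin(pi*t)/pi - 4*t*cos(pi*t)/pi**2 + 4*sin(pi*t)/pi**3 + cos(pi*t)/pi**2; evaluating from 0 to 1: ∫_{0}^{1} (-2*t**2 + t) cos(pi*t) dt = (3/pi**2) - (pi**(-2)) = 2/pi**2.
Hence a_1 = 2·(2/pi**2) = 4/pi**2.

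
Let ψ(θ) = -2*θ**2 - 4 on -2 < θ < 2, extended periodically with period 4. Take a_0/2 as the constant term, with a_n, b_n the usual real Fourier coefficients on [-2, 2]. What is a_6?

a_6 = 1/2 ∫_{-2}^{2} ψ(θ) cos(3*pi*θ) dθ.
ψ is even and cos(3*pi*θ) is even, so the integrand is even and a_6 = ∫_0^{2} ψ(θ) cos(3*pi*θ) dθ.
Integrating by parts twice (tabular method), an antiderivative of (-2*θ**2 - 4) cos(3*pi*θ) is -2*θ**2*sin(3*pi*θ)/(3*pi) - 4*θ*cos(3*pi*θ)/(9*pi**2) - 4*sin(3*pi*θ)/(3*pi) + 4*sin(3*pi*θ)/(27*pi**3); evaluating from 0 to 2: ∫_{0}^{2} (-2*θ**2 - 4) cos(3*pi*θ) dθ = (-8/(9*pi**2)) - (0) = -8/(9*pi**2).
Hence a_6 = -8/(9*pi**2).

-8/(9*pi**2)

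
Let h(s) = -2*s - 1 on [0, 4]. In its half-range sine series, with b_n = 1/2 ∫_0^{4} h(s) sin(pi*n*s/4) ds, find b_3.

b_3 = 1/2 ∫_0^{4} (-2*s - 1) sin(3*pi*s/4) ds.
Integrating by parts (boundary term plus one more integral), an antiderivative of (-2*s - 1) sin(3*pi*s/4) is 8*s*cos(3*pi*s/4)/(3*pi) - 32*sin(3*pi*s/4)/(9*pi**2) + 4*cos(3*pi*s/4)/(3*pi); evaluating from 0 to 4: ∫_{0}^{4} (-2*s - 1) sin(3*pi*s/4) ds = (-12/pi) - (4/(3*pi)) = -40/(3*pi).
Hence b_3 = (1/2)·(-40/(3*pi)) = -20/(3*pi).

-20/(3*pi)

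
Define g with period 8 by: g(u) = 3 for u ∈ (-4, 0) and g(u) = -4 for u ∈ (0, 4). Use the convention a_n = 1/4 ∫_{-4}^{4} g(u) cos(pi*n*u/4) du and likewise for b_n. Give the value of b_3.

-14/(3*pi)

b_3 = 1/4 ∫_{-4}^{4} g(u) sin(3*pi*u/4) du.
Split the integral at the breakpoints.
Directly, an antiderivative of (3) sin(3*pi*u/4) is -4*cos(3*pi*u/4)/pi; evaluating from -4 to 0: ∫_{-4}^{0} (3) sin(3*pi*u/4) du = (-4/pi) - (4/pi) = -8/pi.
Directly, an antiderivative of (-4) sin(3*pi*u/4) is 16*cos(3*pi*u/4)/(3*pi); evaluating from 0 to 4: ∫_{0}^{4} (-4) sin(3*pi*u/4) du = (-16/(3*pi)) - (16/(3*pi)) = -32/(3*pi).
Summing the pieces and multiplying by (1/4) gives b_3 = -14/(3*pi).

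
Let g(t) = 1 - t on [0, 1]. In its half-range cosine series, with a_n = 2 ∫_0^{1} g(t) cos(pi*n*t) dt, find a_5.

a_5 = 2 ∫_0^{1} (1 - t) cos(5*pi*t) dt.
Integrating by parts (boundary term plus one more integral), an antiderivative of (1 - t) cos(5*pi*t) is -t*sin(5*pi*t)/(5*pi) + sin(5*pi*t)/(5*pi) - cos(5*pi*t)/(25*pi**2); evaluating from 0 to 1: ∫_{0}^{1} (1 - t) cos(5*pi*t) dt = (1/(25*pi**2)) - (-1/(25*pi**2)) = 2/(25*pi**2).
Hence a_5 = 2·(2/(25*pi**2)) = 4/(25*pi**2).

4/(25*pi**2)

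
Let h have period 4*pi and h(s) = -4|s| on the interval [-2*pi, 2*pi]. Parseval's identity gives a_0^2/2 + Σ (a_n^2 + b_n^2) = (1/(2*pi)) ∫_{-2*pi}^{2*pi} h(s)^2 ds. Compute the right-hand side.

(1/(2*pi)) ∫_{-2*pi}^{2*pi} h(s)^2 ds = (1/(2*pi)) · (256*pi**3/3) = 128*pi**2/3.

128*pi**2/3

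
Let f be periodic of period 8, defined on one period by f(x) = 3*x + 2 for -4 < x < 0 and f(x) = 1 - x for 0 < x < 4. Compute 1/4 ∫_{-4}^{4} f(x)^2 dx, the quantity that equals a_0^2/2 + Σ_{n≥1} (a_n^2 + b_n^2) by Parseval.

1/4 ∫_{-4}^{4} f(x)^2 dx = 1/4 · (364/3) = 91/3.

91/3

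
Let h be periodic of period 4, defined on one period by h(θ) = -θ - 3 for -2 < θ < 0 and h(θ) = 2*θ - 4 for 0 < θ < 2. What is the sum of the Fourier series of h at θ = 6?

θ = 6 differs from θ = -2 by 2 full period(s), and the series is 4-periodic.
At θ = -2 the one-sided limits are h(-2^-) = 0 and h(-2^+) = -1.
By Dirichlet's theorem the series converges to their average, [(0) + (-1)]/2 = -1/2.

-1/2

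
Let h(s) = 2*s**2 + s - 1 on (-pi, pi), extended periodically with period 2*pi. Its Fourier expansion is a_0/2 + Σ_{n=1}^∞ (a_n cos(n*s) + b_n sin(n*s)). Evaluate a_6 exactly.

2/9

a_6 = 1/pi ∫_{-pi}^{pi} h(s) cos(6*s) ds.
Integrating by parts twice (tabular method), an antiderivative of (2*s**2 + s - 1) cos(6*s) is s**2*sin(6*s)/3 + s*sin(6*s)/6 + s*cos(6*s)/9 - 5*sin(6*s)/27 + cos(6*s)/36; evaluating from -pi to pi: ∫_{-pi}^{pi} (2*s**2 + s - 1) cos(6*s) ds = (1/36 + pi/9) - (1/36 - pi/9) = 2*pi/9.
Hence a_6 = (1/pi)·(2*pi/9) = 2/9.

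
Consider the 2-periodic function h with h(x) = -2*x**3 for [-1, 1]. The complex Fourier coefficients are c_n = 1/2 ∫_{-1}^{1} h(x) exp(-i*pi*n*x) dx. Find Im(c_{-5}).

2*(6 - 25*pi**2)/(125*pi**3)

Since h is real-valued, Im(c_{-5}) = -1/2 ∫_{-1}^{1} h(x) sin(-5*pi*x) dx = b_{5}/2.
h is odd and sin(-5*pi*x) is odd, so the integrand is even: ∫_{-1}^{1} h(x) sin(-5*pi*x) dx = 2∫_0^{1} h(x) sin(-5*pi*x) dx.
Integrating by parts three times (tabular method), an antiderivative of (-2*x**3) sin(-5*pi*x) is -2*x**3*cos(5*pi*x)/(5*pi) + 6*x**2*sin(5*pi*x)/(25*pi**2) + 12*x*cos(5*pi*x)/(125*pi**3) - 12*sin(5*pi*x)/(625*pi**4); evaluating from 0 to 1: ∫_{0}^{1} (-2*x**3) sin(-5*pi*x) dx = (2*(-6 + 25*pi**2)/(125*pi**3)) - (0) = 2*(-6 + 25*pi**2)/(125*pi**3).
So ∫_{-1}^{1} h(x) sin(-5*pi*x) dx = 4*(-6 + 25*pi**2)/(125*pi**3).
Hence Im(c_{-5}) = (-1/2)·(4*(-6 + 25*pi**2)/(125*pi**3)) = 2*(6 - 25*pi**2)/(125*pi**3).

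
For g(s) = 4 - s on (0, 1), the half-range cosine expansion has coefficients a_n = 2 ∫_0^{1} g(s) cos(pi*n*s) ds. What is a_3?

a_3 = 2 ∫_0^{1} (4 - s) cos(3*pi*s) ds.
Integrating by parts (boundary term plus one more integral), an antiderivative of (4 - s) cos(3*pi*s) is -s*sin(3*pi*s)/(3*pi) + 4*sin(3*pi*s)/(3*pi) - cos(3*pi*s)/(9*pi**2); evaluating from 0 to 1: ∫_{0}^{1} (4 - s) cos(3*pi*s) ds = (1/(9*pi**2)) - (-1/(9*pi**2)) = 2/(9*pi**2).
Hence a_3 = 2·(2/(9*pi**2)) = 4/(9*pi**2).

4/(9*pi**2)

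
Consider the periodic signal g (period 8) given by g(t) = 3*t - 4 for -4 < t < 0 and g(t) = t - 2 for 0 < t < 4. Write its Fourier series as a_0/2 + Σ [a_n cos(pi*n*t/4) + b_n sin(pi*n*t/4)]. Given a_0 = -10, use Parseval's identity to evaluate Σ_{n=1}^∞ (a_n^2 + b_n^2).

190/3

Parseval: a_0^2/2 + Σ_{n≥1} (a_n^2+b_n^2) = 1/4 ∫_{-4}^{4} g(t)^2 dt = 340/3.
Subtract a_0^2/2 = 50: Σ (a_n^2+b_n^2) = 190/3.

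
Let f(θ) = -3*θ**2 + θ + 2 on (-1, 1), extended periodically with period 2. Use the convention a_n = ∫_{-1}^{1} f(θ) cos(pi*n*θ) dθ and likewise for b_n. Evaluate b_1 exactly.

2/pi

b_1 = ∫_{-1}^{1} f(θ) sin(pi*θ) dθ.
Integrating by parts twice (tabular method), an antiderivative of (-3*θ**2 + θ + 2) sin(pi*θ) is 3*θ**2*cos(pi*θ)/pi - 6*θ*sin(pi*θ)/pi**2 - θ*cos(pi*θ)/pi + sin(pi*θ)/pi**2 - 2*cos(pi*θ)/pi - 6*cos(pi*θ)/pi**3; evaluating from -1 to 1: ∫_{-1}^{1} (-3*θ**2 + θ + 2) sin(pi*θ) dθ = (6/pi**3) - (-2/pi + 6/pi**3) = 2/pi.
Hence b_1 = 2/pi.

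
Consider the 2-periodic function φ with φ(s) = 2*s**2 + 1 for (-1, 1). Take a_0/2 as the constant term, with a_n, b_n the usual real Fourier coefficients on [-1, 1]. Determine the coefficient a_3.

-8/(9*pi**2)

a_3 = ∫_{-1}^{1} φ(s) cos(3*pi*s) ds.
φ is even and cos(3*pi*s) is even, so the integrand is even and a_3 = 2 ∫_0^{1} φ(s) cos(3*pi*s) ds.
Integrating by parts twice (tabular method), an antiderivative of (2*s**2 + 1) cos(3*pi*s) is 2*s**2*sin(3*pi*s)/(3*pi) + 4*s*cos(3*pi*s)/(9*pi**2) - 4*sin(3*pi*s)/(27*pi**3) + sin(3*pi*s)/(3*pi); evaluating from 0 to 1: ∫_{0}^{1} (2*s**2 + 1) cos(3*pi*s) ds = (-4/(9*pi**2)) - (0) = -4/(9*pi**2).
Hence a_3 = 2·(-4/(9*pi**2)) = -8/(9*pi**2).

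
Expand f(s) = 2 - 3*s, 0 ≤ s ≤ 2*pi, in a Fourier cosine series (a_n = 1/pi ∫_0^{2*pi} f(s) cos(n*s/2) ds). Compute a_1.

a_1 = 1/pi ∫_0^{2*pi} (2 - 3*s) cos(s/2) ds.
Integrating by parts (boundary term plus one more integral), an antiderivative of (2 - 3*s) cos(s/2) is -6*s*sin(s/2) + 4*sin(s/2) - 12*cos(s/2); evaluating from 0 to 2*pi: ∫_{0}^{2*pi} (2 - 3*s) cos(s/2) ds = (12) - (-12) = 24.
Hence a_1 = (1/pi)·(24) = 24/pi.

24/pi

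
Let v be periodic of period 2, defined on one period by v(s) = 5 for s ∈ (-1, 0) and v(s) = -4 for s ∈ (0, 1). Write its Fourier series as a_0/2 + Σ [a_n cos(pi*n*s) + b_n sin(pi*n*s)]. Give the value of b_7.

-18/(7*pi)

b_7 = ∫_{-1}^{1} v(s) sin(7*pi*s) ds.
Split the integral at the breakpoints.
Directly, an antiderivative of (5) sin(7*pi*s) is -5*cos(7*pi*s)/(7*pi); evaluating from -1 to 0: ∫_{-1}^{0} (5) sin(7*pi*s) ds = (-5/(7*pi)) - (5/(7*pi)) = -10/(7*pi).
Directly, an antiderivative of (-4) sin(7*pi*s) is 4*cos(7*pi*s)/(7*pi); evaluating from 0 to 1: ∫_{0}^{1} (-4) sin(7*pi*s) ds = (-4/(7*pi)) - (4/(7*pi)) = -8/(7*pi).
Summing the pieces gives b_7 = -18/(7*pi).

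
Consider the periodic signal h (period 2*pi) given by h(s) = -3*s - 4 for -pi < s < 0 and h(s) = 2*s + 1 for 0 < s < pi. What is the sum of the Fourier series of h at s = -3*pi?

s = -3*pi differs from s = pi by -2 full period(s), and the series is 2*pi-periodic.
At s = pi the one-sided limits are h(pi^-) = 1 + 2*pi and h(pi^+) = -4 + 3*pi.
By Dirichlet's theorem the series converges to their average, [(1 + 2*pi) + (-4 + 3*pi)]/2 = -3/2 + 5*pi/2.

-3/2 + 5*pi/2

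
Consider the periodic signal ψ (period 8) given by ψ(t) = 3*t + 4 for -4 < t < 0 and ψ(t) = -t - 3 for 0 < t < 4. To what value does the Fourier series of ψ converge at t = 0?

At t = 0 the one-sided limits are ψ(0^-) = 4 and ψ(0^+) = -3.
By Dirichlet's theorem the series converges to their average, [(4) + (-3)]/2 = 1/2.

1/2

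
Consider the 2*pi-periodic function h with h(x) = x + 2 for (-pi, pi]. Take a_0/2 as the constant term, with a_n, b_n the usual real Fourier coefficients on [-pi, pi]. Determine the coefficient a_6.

a_6 = 1/pi ∫_{-pi}^{pi} h(x) cos(6*x) dx.
Integrating by parts (boundary term plus one more integral), an antiderivative of (x + 2) cos(6*x) is x*sin(6*x)/6 + sin(6*x)/3 + cos(6*x)/36; evaluating from -pi to pi: ∫_{-pi}^{pi} (x + 2) cos(6*x) dx = (1/36) - (1/36) = 0.
Hence a_6 = (1/pi)·(0) = 0.

0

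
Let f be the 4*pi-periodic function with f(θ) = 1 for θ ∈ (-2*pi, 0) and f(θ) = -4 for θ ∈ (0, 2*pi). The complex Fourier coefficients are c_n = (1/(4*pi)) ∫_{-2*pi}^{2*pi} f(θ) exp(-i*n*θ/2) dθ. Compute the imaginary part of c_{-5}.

Since f is real-valued, Im(c_{-5}) = -(1/(4*pi)) ∫_{-2*pi}^{2*pi} f(θ) sin(-5*θ/2) dθ = b_{5}/2.
Split the integral at the breakpoints.
Directly, an antiderivative of (1) sin(-5*θ/2) is 2*cos(5*θ/2)/5; evaluating from -2*pi to 0: ∫_{-2*pi}^{0} (1) sin(-5*θ/2) dθ = (2/5) - (-2/5) = 4/5.
Directly, an antiderivative of (-4) sin(-5*θ/2) is -8*cos(5*θ/2)/5; evaluating from 0 to 2*pi: ∫_{0}^{2*pi} (-4) sin(-5*θ/2) dθ = (8/5) - (-8/5) = 16/5.
So ∫_{-2*pi}^{2*pi} f(θ) sin(-5*θ/2) dθ = 4.
Hence Im(c_{-5}) = (-1/(4*pi))·(4) = -1/pi.

-1/pi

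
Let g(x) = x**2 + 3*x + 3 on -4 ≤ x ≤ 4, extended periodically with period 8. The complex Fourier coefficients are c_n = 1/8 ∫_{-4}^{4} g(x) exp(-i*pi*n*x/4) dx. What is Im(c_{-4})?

Since g is real-valued, Im(c_{-4}) = -1/8 ∫_{-4}^{4} g(x) sin(-pi*x) dx = b_{4}/2.
Integrating by parts twice (tabular method), an antiderivative of (x**2 + 3*x + 3) sin(-pi*x) is x**2*cos(pi*x)/pi - 2*x*sin(pi*x)/pi**2 + 3*x*cos(pi*x)/pi - 3*sin(pi*x)/pi**2 - 2*cos(pi*x)/pi**3 + 3*cos(pi*x)/pi; evaluating from -4 to 4: ∫_{-4}^{4} (x**2 + 3*x + 3) sin(-pi*x) dx = (-2/pi**3 + 31/pi) - (-2/pi**3 + 7/pi) = 24/pi.
Hence Im(c_{-4}) = (-1/8)·(24/pi) = -3/pi.

-3/pi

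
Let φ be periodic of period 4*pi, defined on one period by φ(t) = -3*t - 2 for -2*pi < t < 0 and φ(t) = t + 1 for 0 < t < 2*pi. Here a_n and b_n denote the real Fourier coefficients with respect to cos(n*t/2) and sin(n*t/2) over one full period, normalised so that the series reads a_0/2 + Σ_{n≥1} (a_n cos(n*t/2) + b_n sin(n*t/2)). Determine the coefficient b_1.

b_1 = (1/(2*pi)) ∫_{-2*pi}^{2*pi} φ(t) sin(t/2) dt.
Split the integral at the breakpoints.
Integrating by parts (boundary term plus one more integral), an antiderivative of (-3*t - 2) sin(t/2) is 6*t*cos(t/2) - 12*sin(t/2) + 4*cos(t/2); evaluating from -2*pi to 0: ∫_{-2*pi}^{0} (-3*t - 2) sin(t/2) dt = (4) - (-4 + 12*pi) = 8 - 12*pi.
Integrating by parts (boundary term plus one more integral), an antiderivative of (t + 1) sin(t/2) is -2*t*cos(t/2) + 4*sin(t/2) - 2*cos(t/2); evaluating from 0 to 2*pi: ∫_{0}^{2*pi} (t + 1) sin(t/2) dt = (2 + 4*pi) - (-2) = 4 + 4*pi.
Summing the pieces and multiplying by (1/(2*pi)) gives b_1 = -4 + 6/pi.

-4 + 6/pi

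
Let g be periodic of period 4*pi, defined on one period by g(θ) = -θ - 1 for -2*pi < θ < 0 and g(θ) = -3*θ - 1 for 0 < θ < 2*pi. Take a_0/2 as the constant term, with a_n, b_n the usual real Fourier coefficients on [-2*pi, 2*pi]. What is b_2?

4

b_2 = (1/(2*pi)) ∫_{-2*pi}^{2*pi} g(θ) sin(θ) dθ.
Split the integral at the breakpoints.
Integrating by parts (boundary term plus one more integral), an antiderivative of (-θ - 1) sin(θ) is θ*cos(θ) - sin(θ) + cos(θ); evaluating from -2*pi to 0: ∫_{-2*pi}^{0} (-θ - 1) sin(θ) dθ = (1) - (1 - 2*pi) = 2*pi.
Integrating by parts (boundary term plus one more integral), an antiderivative of (-3*θ - 1) sin(θ) is 3*θ*cos(θ) - 3*sin(θ) + cos(θ); evaluating from 0 to 2*pi: ∫_{0}^{2*pi} (-3*θ - 1) sin(θ) dθ = (1 + 6*pi) - (1) = 6*pi.
Summing the pieces and multiplying by (1/(2*pi)) gives b_2 = 4.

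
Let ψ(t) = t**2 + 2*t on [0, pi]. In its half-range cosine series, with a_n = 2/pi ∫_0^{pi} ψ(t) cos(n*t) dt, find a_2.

1

a_2 = 2/pi ∫_0^{pi} (t**2 + 2*t) cos(2*t) dt.
Integrating by parts twice (tabular method), an antiderivative of (t**2 + 2*t) cos(2*t) is t**2*sin(2*t)/2 + t*sin(2*t) + t*cos(2*t)/2 - sin(2*t)/4 + cos(2*t)/2; evaluating from 0 to pi: ∫_{0}^{pi} (t**2 + 2*t) cos(2*t) dt = (1/2 + pi/2) - (1/2) = pi/2.
Hence a_2 = (2/pi)·(pi/2) = 1.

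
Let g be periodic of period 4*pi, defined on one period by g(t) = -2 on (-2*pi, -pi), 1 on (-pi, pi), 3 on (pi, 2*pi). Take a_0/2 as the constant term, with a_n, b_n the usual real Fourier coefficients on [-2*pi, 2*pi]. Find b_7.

b_7 = (1/(2*pi)) ∫_{-2*pi}^{2*pi} g(t) sin(7*t/2) dt.
Split the integral at the breakpoints.
Directly, an antiderivative of (-2) sin(7*t/2) is 4*cos(7*t/2)/7; evaluating from -2*pi to -pi: ∫_{-2*pi}^{-pi} (-2) sin(7*t/2) dt = (0) - (-4/7) = 4/7.
Directly, an antiderivative of (1) sin(7*t/2) is -2*cos(7*t/2)/7; evaluating from -pi to pi: ∫_{-pi}^{pi} (1) sin(7*t/2) dt = (0) - (0) = 0.
Directly, an antiderivative of (3) sin(7*t/2) is -6*cos(7*t/2)/7; evaluating from pi to 2*pi: ∫_{pi}^{2*pi} (3) sin(7*t/2) dt = (6/7) - (0) = 6/7.
Summing the pieces and multiplying by (1/(2*pi)) gives b_7 = 5/(7*pi).

5/(7*pi)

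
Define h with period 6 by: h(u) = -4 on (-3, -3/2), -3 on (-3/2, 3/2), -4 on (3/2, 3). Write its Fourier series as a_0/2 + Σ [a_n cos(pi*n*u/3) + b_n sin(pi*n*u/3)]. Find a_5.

2/(5*pi)

a_5 = 1/3 ∫_{-3}^{3} h(u) cos(5*pi*u/3) du.
h is even and cos(5*pi*u/3) is even, so the integrand is even and a_5 = 2/3 ∫_0^{3} h(u) cos(5*pi*u/3) du.
Split the integral at the breakpoints.
Directly, an antiderivative of (-3) cos(5*pi*u/3) is -9*sin(5*pi*u/3)/(5*pi); evaluating from 0 to 3/2: ∫_{0}^{3/2} (-3) cos(5*pi*u/3) du = (-9/(5*pi)) - (0) = -9/(5*pi).
Directly, an antiderivative of (-4) cos(5*pi*u/3) is -12*sin(5*pi*u/3)/(5*pi); evaluating from 3/2 to 3: ∫_{3/2}^{3} (-4) cos(5*pi*u/3) du = (0) - (-12/(5*pi)) = 12/(5*pi).
Summing the pieces and multiplying by (2/3) gives a_5 = 2/(5*pi).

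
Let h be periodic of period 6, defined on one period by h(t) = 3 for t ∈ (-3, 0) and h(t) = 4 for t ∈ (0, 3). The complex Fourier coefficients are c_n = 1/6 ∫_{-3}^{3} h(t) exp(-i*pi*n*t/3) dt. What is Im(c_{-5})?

Since h is real-valued, Im(c_{-5}) = -1/6 ∫_{-3}^{3} h(t) sin(-5*pi*t/3) dt = b_{5}/2.
Split the integral at the breakpoints.
Directly, an antiderivative of (3) sin(-5*pi*t/3) is 9*cos(5*pi*t/3)/(5*pi); evaluating from -3 to 0: ∫_{-3}^{0} (3) sin(-5*pi*t/3) dt = (9/(5*pi)) - (-9/(5*pi)) = 18/(5*pi).
Directly, an antiderivative of (4) sin(-5*pi*t/3) is 12*cos(5*pi*t/3)/(5*pi); evaluating from 0 to 3: ∫_{0}^{3} (4) sin(-5*pi*t/3) dt = (-12/(5*pi)) - (12/(5*pi)) = -24/(5*pi).
So ∫_{-3}^{3} h(t) sin(-5*pi*t/3) dt = -6/(5*pi).
Hence Im(c_{-5}) = (-1/6)·(-6/(5*pi)) = 1/(5*pi).

1/(5*pi)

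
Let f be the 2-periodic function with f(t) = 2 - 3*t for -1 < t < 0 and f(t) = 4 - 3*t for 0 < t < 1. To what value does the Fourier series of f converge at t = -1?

At t = -1 the one-sided limits are f(-1^-) = 1 and f(-1^+) = 5.
By Dirichlet's theorem the series converges to their average, [(1) + (5)]/2 = 3.

3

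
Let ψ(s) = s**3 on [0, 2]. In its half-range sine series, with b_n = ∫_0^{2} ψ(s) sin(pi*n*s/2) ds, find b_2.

-8/pi + 12/pi**3

b_2 = ∫_0^{2} (s**3) sin(pi*s) ds.
Integrating by parts three times (tabular method), an antiderivative of (s**3) sin(pi*s) is -s**3*cos(pi*s)/pi + 3*s**2*sin(pi*s)/pi**2 + 6*s*cos(pi*s)/pi**3 - 6*sin(pi*s)/pi**4; evaluating from 0 to 2: ∫_{0}^{2} (s**3) sin(pi*s) ds = (-8/pi + 12/pi**3) - (0) = -8/pi + 12/pi**3.
Hence b_2 = -8/pi + 12/pi**3.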